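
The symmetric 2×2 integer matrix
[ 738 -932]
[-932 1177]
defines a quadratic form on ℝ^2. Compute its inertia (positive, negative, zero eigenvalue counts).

Answer: (2, 0, 0)

Derivation:
step 0: pivot 738 → sign +
step 1: pivot 1/369 → sign +
signature = (2, 0, 0)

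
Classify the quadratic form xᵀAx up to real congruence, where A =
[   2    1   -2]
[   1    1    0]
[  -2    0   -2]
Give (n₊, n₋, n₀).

step 0: pivot 2 → sign +
step 1: pivot 1/2 → sign +
step 2: pivot -6 → sign −
signature = (2, 1, 0)

Answer: (2, 1, 0)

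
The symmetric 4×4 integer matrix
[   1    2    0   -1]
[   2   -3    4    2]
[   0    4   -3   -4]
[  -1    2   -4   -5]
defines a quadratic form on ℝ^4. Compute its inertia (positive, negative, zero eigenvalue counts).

step 0: pivot 1 → sign +
step 1: pivot -7 → sign −
step 2: pivot -5/7 → sign −
step 3: pivot 2/5 → sign +
signature = (2, 2, 0)

Answer: (2, 2, 0)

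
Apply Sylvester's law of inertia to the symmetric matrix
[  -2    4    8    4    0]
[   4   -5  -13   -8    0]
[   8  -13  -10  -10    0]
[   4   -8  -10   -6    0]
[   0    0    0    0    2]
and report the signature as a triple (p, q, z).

step 0: pivot -2 → sign −
step 1: pivot 3 → sign +
step 2: pivot 19 → sign +
step 3: pivot 2/19 → sign +
step 4: pivot 2 → sign +
signature = (4, 1, 0)

Answer: (4, 1, 0)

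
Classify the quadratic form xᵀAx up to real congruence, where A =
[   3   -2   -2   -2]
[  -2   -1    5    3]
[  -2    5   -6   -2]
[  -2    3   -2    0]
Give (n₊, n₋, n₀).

step 0: pivot 3 → sign +
step 1: pivot -7/3 → sign −
step 2: pivot -11/7 → sign −
step 3: pivot 2/11 → sign +
signature = (2, 2, 0)

Answer: (2, 2, 0)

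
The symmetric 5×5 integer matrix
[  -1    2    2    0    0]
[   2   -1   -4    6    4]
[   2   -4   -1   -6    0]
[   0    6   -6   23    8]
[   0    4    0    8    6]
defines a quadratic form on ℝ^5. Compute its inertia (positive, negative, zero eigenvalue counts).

step 0: pivot -1 → sign −
step 1: pivot 3 → sign +
step 2: pivot 3 → sign +
step 3: pivot -1 → sign −
step 4: pivot 2/3 → sign +
signature = (3, 2, 0)

Answer: (3, 2, 0)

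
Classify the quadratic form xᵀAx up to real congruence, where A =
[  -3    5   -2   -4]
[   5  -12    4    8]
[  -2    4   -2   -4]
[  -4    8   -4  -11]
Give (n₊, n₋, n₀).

Answer: (0, 4, 0)

Derivation:
step 0: pivot -3 → sign −
step 1: pivot -11/3 → sign −
step 2: pivot -6/11 → sign −
step 3: pivot -3 → sign −
signature = (0, 4, 0)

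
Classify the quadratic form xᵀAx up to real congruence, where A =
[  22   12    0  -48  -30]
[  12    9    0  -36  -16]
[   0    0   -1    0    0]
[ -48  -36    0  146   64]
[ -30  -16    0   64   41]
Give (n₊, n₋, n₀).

Answer: (4, 1, 0)

Derivation:
step 0: pivot 22 → sign +
step 1: pivot 27/11 → sign +
step 2: pivot -1 → sign −
step 3: pivot 2 → sign +
step 4: pivot 1/27 → sign +
signature = (4, 1, 0)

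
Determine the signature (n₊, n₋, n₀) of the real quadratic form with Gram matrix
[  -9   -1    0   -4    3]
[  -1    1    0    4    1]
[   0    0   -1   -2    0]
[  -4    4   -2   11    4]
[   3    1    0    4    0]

Answer: (2, 3, 0)

Derivation:
step 0: pivot -9 → sign −
step 1: pivot 10/9 → sign +
step 2: pivot -1 → sign −
step 3: pivot -1 → sign −
step 4: pivot 3/5 → sign +
signature = (2, 3, 0)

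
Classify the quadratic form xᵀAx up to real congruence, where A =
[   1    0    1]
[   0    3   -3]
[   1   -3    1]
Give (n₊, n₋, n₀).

Answer: (2, 1, 0)

Derivation:
step 0: pivot 1 → sign +
step 1: pivot 3 → sign +
step 2: pivot -3 → sign −
signature = (2, 1, 0)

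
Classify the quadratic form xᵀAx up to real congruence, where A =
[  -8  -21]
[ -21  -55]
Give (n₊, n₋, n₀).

step 0: pivot -8 → sign −
step 1: pivot 1/8 → sign +
signature = (1, 1, 0)

Answer: (1, 1, 0)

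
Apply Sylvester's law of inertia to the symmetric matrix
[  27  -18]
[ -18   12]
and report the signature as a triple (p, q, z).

step 0: pivot 27 → sign +
step 1: row/col 1 already zero → sign 0
signature = (1, 0, 1)

Answer: (1, 0, 1)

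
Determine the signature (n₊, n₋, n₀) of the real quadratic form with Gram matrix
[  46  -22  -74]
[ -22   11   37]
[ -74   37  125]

step 0: pivot 46 → sign +
step 1: pivot 11/23 → sign +
step 2: pivot 6/11 → sign +
signature = (3, 0, 0)

Answer: (3, 0, 0)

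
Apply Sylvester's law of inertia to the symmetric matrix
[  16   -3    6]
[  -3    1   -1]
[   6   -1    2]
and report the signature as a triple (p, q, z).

step 0: pivot 16 → sign +
step 1: pivot 7/16 → sign +
step 2: pivot -2/7 → sign −
signature = (2, 1, 0)

Answer: (2, 1, 0)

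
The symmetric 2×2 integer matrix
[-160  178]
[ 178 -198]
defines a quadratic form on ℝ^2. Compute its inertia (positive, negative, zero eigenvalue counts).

Answer: (1, 1, 0)

Derivation:
step 0: pivot -160 → sign −
step 1: pivot 1/40 → sign +
signature = (1, 1, 0)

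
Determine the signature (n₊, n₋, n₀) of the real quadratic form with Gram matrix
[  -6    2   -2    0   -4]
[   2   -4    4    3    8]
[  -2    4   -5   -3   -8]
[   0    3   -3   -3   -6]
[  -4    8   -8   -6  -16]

Answer: (0, 4, 1)

Derivation:
step 0: pivot -6 → sign −
step 1: pivot -10/3 → sign −
step 2: pivot -1 → sign −
step 3: pivot -3/10 → sign −
step 4: row/col 4 already zero → sign 0
signature = (0, 4, 1)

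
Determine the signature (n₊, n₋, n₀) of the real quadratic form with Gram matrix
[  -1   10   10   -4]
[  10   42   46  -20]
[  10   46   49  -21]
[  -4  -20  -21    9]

Answer: (2, 2, 0)

Derivation:
step 0: pivot -1 → sign −
step 1: pivot 142 → sign +
step 2: pivot -79/71 → sign −
step 3: pivot 6/79 → sign +
signature = (2, 2, 0)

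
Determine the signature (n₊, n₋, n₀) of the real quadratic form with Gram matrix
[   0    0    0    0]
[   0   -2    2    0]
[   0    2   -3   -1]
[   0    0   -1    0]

step 0: pivot -2 → sign −
step 1: pivot -1 → sign −
step 2: pivot 1 → sign +
step 3: row/col 3 already zero → sign 0
signature = (1, 2, 1)

Answer: (1, 2, 1)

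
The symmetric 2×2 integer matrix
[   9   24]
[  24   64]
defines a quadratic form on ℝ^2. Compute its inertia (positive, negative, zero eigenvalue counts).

Answer: (1, 0, 1)

Derivation:
step 0: pivot 9 → sign +
step 1: row/col 1 already zero → sign 0
signature = (1, 0, 1)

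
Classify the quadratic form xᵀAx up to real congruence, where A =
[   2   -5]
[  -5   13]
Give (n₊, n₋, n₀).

Answer: (2, 0, 0)

Derivation:
step 0: pivot 2 → sign +
step 1: pivot 1/2 → sign +
signature = (2, 0, 0)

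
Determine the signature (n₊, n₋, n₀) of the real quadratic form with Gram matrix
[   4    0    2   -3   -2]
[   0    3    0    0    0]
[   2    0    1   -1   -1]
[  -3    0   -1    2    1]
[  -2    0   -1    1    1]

Answer: (3, 1, 1)

Derivation:
step 0: pivot 4 → sign +
step 1: pivot 3 → sign +
step 2: pivot -1/4 → sign −
step 3: pivot 1 → sign +
step 4: row/col 4 already zero → sign 0
signature = (3, 1, 1)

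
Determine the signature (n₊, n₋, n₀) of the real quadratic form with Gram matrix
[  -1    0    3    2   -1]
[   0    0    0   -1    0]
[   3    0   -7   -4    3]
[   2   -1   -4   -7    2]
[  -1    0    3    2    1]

step 0: pivot -1 → sign −
step 1: pivot 2 → sign +
step 2: pivot -5 → sign −
step 3: pivot 1/5 → sign +
step 4: pivot 2 → sign +
signature = (3, 2, 0)

Answer: (3, 2, 0)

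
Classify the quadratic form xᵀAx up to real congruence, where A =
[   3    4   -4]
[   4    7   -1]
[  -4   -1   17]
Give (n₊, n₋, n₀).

step 0: pivot 3 → sign +
step 1: pivot 5/3 → sign +
step 2: pivot 2/5 → sign +
signature = (3, 0, 0)

Answer: (3, 0, 0)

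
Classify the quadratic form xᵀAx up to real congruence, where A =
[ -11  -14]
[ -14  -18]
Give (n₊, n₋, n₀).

Answer: (0, 2, 0)

Derivation:
step 0: pivot -11 → sign −
step 1: pivot -2/11 → sign −
signature = (0, 2, 0)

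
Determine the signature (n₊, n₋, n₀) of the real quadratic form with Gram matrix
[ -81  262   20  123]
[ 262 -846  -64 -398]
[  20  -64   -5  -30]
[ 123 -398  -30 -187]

Answer: (2, 2, 0)

Derivation:
step 0: pivot -81 → sign −
step 1: pivot 118/81 → sign +
step 2: pivot -23/59 → sign −
step 3: pivot 6/23 → sign +
signature = (2, 2, 0)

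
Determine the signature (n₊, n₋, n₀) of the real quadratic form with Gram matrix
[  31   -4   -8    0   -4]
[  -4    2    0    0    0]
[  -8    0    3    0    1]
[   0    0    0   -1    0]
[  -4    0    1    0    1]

Answer: (3, 2, 0)

Derivation:
step 0: pivot 31 → sign +
step 1: pivot 46/31 → sign +
step 2: pivot 5/23 → sign +
step 3: pivot -1 → sign −
step 4: pivot -2/5 → sign −
signature = (3, 2, 0)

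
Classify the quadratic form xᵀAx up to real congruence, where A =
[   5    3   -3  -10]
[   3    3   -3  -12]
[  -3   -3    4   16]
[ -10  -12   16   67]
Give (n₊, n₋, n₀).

step 0: pivot 5 → sign +
step 1: pivot 6/5 → sign +
step 2: pivot 1 → sign +
step 3: pivot 1 → sign +
signature = (4, 0, 0)

Answer: (4, 0, 0)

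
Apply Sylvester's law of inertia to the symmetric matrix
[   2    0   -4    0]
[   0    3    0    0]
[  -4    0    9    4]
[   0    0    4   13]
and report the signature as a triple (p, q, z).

Answer: (3, 1, 0)

Derivation:
step 0: pivot 2 → sign +
step 1: pivot 3 → sign +
step 2: pivot 1 → sign +
step 3: pivot -3 → sign −
signature = (3, 1, 0)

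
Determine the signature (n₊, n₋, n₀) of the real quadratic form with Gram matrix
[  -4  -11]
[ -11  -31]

step 0: pivot -4 → sign −
step 1: pivot -3/4 → sign −
signature = (0, 2, 0)

Answer: (0, 2, 0)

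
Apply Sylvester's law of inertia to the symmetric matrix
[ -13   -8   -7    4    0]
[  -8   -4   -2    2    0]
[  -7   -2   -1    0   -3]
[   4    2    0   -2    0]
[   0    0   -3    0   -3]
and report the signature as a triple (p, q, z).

Answer: (2, 3, 0)

Derivation:
step 0: pivot -13 → sign −
step 1: pivot 12/13 → sign +
step 2: pivot -3 → sign −
step 3: pivot -2/3 → sign −
step 4: pivot 3/2 → sign +
signature = (2, 3, 0)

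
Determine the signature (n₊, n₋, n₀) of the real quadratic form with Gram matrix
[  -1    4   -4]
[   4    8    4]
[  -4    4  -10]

Answer: (1, 1, 1)

Derivation:
step 0: pivot -1 → sign −
step 1: pivot 24 → sign +
step 2: row/col 2 already zero → sign 0
signature = (1, 1, 1)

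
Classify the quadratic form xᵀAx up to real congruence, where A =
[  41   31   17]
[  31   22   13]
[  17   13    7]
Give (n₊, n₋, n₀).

step 0: pivot 41 → sign +
step 1: pivot -59/41 → sign −
step 2: pivot -2/59 → sign −
signature = (1, 2, 0)

Answer: (1, 2, 0)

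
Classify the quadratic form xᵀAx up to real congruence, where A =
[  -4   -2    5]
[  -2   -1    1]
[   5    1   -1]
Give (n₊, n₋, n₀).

Answer: (1, 2, 0)

Derivation:
step 0: pivot -4 → sign −
step 1: pivot 21/4 → sign +
step 2: pivot -3/7 → sign −
signature = (1, 2, 0)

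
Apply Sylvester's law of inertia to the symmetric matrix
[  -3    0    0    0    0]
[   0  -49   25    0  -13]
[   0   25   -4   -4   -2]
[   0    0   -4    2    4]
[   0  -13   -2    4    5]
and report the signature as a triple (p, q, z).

step 0: pivot -3 → sign −
step 1: pivot -49 → sign −
step 2: pivot 429/49 → sign +
step 3: pivot 74/429 → sign +
step 4: pivot -3/37 → sign −
signature = (2, 3, 0)

Answer: (2, 3, 0)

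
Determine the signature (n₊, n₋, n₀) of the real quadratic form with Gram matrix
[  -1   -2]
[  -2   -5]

step 0: pivot -1 → sign −
step 1: pivot -1 → sign −
signature = (0, 2, 0)

Answer: (0, 2, 0)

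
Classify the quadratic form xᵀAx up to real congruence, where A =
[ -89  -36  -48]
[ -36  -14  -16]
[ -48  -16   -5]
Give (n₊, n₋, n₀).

Answer: (2, 1, 0)

Derivation:
step 0: pivot -89 → sign −
step 1: pivot 50/89 → sign +
step 2: pivot 3/25 → sign +
signature = (2, 1, 0)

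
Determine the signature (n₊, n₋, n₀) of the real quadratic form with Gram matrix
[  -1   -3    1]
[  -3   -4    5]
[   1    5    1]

Answer: (2, 1, 0)

Derivation:
step 0: pivot -1 → sign −
step 1: pivot 5 → sign +
step 2: pivot 6/5 → sign +
signature = (2, 1, 0)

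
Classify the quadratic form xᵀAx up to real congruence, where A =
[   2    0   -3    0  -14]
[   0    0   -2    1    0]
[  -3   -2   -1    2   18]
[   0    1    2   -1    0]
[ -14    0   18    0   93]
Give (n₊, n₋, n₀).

step 0: pivot 2 → sign +
step 1: pivot -11/2 → sign −
step 2: pivot 8/11 → sign +
step 3: pivot -3/8 → sign −
step 4: pivot 1 → sign +
signature = (3, 2, 0)

Answer: (3, 2, 0)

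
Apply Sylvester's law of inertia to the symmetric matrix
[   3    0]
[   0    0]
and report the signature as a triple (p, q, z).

Answer: (1, 0, 1)

Derivation:
step 0: pivot 3 → sign +
step 1: row/col 1 already zero → sign 0
signature = (1, 0, 1)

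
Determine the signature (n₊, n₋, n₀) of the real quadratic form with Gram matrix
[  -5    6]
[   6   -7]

step 0: pivot -5 → sign −
step 1: pivot 1/5 → sign +
signature = (1, 1, 0)

Answer: (1, 1, 0)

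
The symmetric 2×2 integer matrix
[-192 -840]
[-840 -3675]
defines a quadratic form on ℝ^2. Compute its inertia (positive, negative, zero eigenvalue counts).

step 0: pivot -192 → sign −
step 1: row/col 1 already zero → sign 0
signature = (0, 1, 1)

Answer: (0, 1, 1)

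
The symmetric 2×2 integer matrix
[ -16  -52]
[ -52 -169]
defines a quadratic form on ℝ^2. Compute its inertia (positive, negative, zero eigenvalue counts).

Answer: (0, 1, 1)

Derivation:
step 0: pivot -16 → sign −
step 1: row/col 1 already zero → sign 0
signature = (0, 1, 1)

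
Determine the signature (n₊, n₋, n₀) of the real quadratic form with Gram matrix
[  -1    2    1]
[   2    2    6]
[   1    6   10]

step 0: pivot -1 → sign −
step 1: pivot 6 → sign +
step 2: pivot 1/3 → sign +
signature = (2, 1, 0)

Answer: (2, 1, 0)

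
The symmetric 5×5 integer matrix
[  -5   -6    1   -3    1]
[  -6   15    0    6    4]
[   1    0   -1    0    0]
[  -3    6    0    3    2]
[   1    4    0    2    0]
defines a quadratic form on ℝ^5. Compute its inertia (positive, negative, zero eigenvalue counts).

step 0: pivot -5 → sign −
step 1: pivot 111/5 → sign +
step 2: pivot -32/37 → sign −
step 3: pivot 21/32 → sign +
step 4: pivot -1/21 → sign −
signature = (2, 3, 0)

Answer: (2, 3, 0)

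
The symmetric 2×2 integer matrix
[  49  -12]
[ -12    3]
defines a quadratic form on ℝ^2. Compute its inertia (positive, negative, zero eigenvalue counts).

Answer: (2, 0, 0)

Derivation:
step 0: pivot 49 → sign +
step 1: pivot 3/49 → sign +
signature = (2, 0, 0)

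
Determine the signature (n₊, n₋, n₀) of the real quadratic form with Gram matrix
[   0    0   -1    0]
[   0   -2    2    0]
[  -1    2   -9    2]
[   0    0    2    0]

Answer: (1, 2, 1)

Derivation:
step 0: pivot -2 → sign −
step 1: pivot -7 → sign −
step 2: pivot 1/7 → sign +
step 3: row/col 3 already zero → sign 0
signature = (1, 2, 1)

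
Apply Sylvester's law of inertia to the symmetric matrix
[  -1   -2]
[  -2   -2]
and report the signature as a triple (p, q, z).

Answer: (1, 1, 0)

Derivation:
step 0: pivot -1 → sign −
step 1: pivot 2 → sign +
signature = (1, 1, 0)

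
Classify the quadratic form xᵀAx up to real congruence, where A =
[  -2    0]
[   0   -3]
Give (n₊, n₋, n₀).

step 0: pivot -2 → sign −
step 1: pivot -3 → sign −
signature = (0, 2, 0)

Answer: (0, 2, 0)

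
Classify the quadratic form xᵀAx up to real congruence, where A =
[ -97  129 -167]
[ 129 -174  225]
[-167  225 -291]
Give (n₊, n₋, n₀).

step 0: pivot -97 → sign −
step 1: pivot -237/97 → sign −
step 2: pivot -2/79 → sign −
signature = (0, 3, 0)

Answer: (0, 3, 0)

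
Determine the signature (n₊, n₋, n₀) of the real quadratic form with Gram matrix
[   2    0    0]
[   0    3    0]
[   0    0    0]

Answer: (2, 0, 1)

Derivation:
step 0: pivot 2 → sign +
step 1: pivot 3 → sign +
step 2: row/col 2 already zero → sign 0
signature = (2, 0, 1)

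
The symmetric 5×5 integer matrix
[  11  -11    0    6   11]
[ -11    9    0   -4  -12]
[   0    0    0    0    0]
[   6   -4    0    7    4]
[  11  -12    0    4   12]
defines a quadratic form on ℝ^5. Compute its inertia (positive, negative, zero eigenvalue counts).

step 0: pivot 11 → sign +
step 1: pivot -2 → sign −
step 2: pivot 63/11 → sign +
step 3: pivot -1/14 → sign −
step 4: row/col 4 already zero → sign 0
signature = (2, 2, 1)

Answer: (2, 2, 1)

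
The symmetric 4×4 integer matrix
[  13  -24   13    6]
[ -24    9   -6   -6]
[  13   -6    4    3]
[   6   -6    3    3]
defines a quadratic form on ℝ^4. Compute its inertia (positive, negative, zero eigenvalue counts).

step 0: pivot 13 → sign +
step 1: pivot -459/13 → sign −
step 2: pivot 3/17 → sign +
step 3: row/col 3 already zero → sign 0
signature = (2, 1, 1)

Answer: (2, 1, 1)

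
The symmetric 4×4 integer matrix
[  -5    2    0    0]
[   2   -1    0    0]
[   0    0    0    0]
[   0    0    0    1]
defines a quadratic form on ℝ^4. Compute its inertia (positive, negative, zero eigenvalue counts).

Answer: (1, 2, 1)

Derivation:
step 0: pivot -5 → sign −
step 1: pivot -1/5 → sign −
step 2: pivot 1 → sign +
step 3: row/col 3 already zero → sign 0
signature = (1, 2, 1)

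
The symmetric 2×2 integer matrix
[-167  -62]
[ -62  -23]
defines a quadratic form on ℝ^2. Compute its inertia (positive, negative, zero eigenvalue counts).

Answer: (1, 1, 0)

Derivation:
step 0: pivot -167 → sign −
step 1: pivot 3/167 → sign +
signature = (1, 1, 0)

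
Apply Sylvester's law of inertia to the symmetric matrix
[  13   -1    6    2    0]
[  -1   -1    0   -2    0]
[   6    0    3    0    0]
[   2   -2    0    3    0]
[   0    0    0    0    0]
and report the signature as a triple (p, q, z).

Answer: (2, 2, 1)

Derivation:
step 0: pivot 13 → sign +
step 1: pivot -14/13 → sign −
step 2: pivot 3/7 → sign +
step 3: pivot -1 → sign −
step 4: row/col 4 already zero → sign 0
signature = (2, 2, 1)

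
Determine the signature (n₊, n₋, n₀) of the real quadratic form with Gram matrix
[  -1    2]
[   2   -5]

step 0: pivot -1 → sign −
step 1: pivot -1 → sign −
signature = (0, 2, 0)

Answer: (0, 2, 0)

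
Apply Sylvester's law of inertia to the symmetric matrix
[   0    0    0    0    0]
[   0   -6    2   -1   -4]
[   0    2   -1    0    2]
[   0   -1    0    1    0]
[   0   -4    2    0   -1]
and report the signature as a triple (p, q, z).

step 0: pivot -6 → sign −
step 1: pivot -1/3 → sign −
step 2: pivot 3/2 → sign +
step 3: pivot 3 → sign +
step 4: row/col 4 already zero → sign 0
signature = (2, 2, 1)

Answer: (2, 2, 1)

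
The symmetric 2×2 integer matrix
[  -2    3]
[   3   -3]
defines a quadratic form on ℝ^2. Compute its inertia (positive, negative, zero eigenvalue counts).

Answer: (1, 1, 0)

Derivation:
step 0: pivot -2 → sign −
step 1: pivot 3/2 → sign +
signature = (1, 1, 0)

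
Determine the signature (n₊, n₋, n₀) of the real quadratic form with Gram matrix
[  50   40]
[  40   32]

Answer: (1, 0, 1)

Derivation:
step 0: pivot 50 → sign +
step 1: row/col 1 already zero → sign 0
signature = (1, 0, 1)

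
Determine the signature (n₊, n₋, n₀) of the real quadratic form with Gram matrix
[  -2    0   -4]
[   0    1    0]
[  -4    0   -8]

Answer: (1, 1, 1)

Derivation:
step 0: pivot -2 → sign −
step 1: pivot 1 → sign +
step 2: row/col 2 already zero → sign 0
signature = (1, 1, 1)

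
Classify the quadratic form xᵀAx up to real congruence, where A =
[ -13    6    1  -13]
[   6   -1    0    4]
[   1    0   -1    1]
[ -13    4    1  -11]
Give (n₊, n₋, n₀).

step 0: pivot -13 → sign −
step 1: pivot 23/13 → sign +
step 2: pivot -24/23 → sign −
step 3: row/col 3 already zero → sign 0
signature = (1, 2, 1)

Answer: (1, 2, 1)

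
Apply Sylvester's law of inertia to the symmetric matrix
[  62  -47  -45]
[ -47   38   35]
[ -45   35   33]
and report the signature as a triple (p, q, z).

step 0: pivot 62 → sign +
step 1: pivot 147/62 → sign +
step 2: pivot 1/147 → sign +
signature = (3, 0, 0)

Answer: (3, 0, 0)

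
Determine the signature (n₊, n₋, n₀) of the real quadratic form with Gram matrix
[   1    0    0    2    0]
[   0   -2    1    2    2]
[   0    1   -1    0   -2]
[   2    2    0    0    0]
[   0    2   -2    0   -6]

Answer: (1, 3, 1)

Derivation:
step 0: pivot 1 → sign +
step 1: pivot -2 → sign −
step 2: pivot -1/2 → sign −
step 3: pivot -2 → sign −
step 4: row/col 4 already zero → sign 0
signature = (1, 3, 1)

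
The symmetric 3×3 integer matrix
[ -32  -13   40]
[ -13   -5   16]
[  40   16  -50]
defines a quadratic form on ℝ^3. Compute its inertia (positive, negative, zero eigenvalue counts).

Answer: (1, 2, 0)

Derivation:
step 0: pivot -32 → sign −
step 1: pivot 9/32 → sign +
step 2: pivot -2/9 → sign −
signature = (1, 2, 0)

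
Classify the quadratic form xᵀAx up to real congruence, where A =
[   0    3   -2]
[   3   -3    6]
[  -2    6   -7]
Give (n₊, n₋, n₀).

Answer: (1, 2, 0)

Derivation:
step 0: pivot -3 → sign −
step 1: pivot 3 → sign +
step 2: pivot -1/3 → sign −
signature = (1, 2, 0)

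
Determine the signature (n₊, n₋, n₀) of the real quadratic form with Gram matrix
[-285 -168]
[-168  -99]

step 0: pivot -285 → sign −
step 1: pivot 3/95 → sign +
signature = (1, 1, 0)

Answer: (1, 1, 0)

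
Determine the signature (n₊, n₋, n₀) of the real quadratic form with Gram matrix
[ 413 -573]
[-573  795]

Answer: (2, 0, 0)

Derivation:
step 0: pivot 413 → sign +
step 1: pivot 6/413 → sign +
signature = (2, 0, 0)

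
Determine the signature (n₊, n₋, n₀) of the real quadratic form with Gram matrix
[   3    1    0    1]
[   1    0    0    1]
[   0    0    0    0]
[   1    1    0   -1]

step 0: pivot 3 → sign +
step 1: pivot -1/3 → sign −
step 2: row/col 2 already zero → sign 0
step 3: row/col 3 already zero → sign 0
signature = (1, 1, 2)

Answer: (1, 1, 2)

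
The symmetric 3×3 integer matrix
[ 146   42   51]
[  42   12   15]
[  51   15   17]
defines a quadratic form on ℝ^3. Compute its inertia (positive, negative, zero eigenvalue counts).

step 0: pivot 146 → sign +
step 1: pivot -6/73 → sign −
step 2: pivot 1/2 → sign +
signature = (2, 1, 0)

Answer: (2, 1, 0)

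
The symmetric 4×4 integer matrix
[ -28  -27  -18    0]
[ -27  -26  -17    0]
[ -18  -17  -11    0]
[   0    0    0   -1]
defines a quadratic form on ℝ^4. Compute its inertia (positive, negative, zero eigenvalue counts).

Answer: (1, 3, 0)

Derivation:
step 0: pivot -28 → sign −
step 1: pivot 1/28 → sign +
step 2: pivot -3 → sign −
step 3: pivot -1 → sign −
signature = (1, 3, 0)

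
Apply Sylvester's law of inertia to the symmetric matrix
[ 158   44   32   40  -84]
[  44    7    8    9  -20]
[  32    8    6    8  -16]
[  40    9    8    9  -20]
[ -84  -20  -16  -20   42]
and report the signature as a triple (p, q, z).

step 0: pivot 158 → sign +
step 1: pivot -415/79 → sign −
step 2: pivot -134/415 → sign −
step 3: pivot -2/67 → sign −
step 4: pivot 2 → sign +
signature = (2, 3, 0)

Answer: (2, 3, 0)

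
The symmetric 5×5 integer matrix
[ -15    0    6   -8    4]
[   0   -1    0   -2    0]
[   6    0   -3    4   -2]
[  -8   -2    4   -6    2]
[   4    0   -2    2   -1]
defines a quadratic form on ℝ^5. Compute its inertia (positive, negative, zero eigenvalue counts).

Answer: (2, 3, 0)

Derivation:
step 0: pivot -15 → sign −
step 1: pivot -1 → sign −
step 2: pivot -3/5 → sign −
step 3: pivot 10/3 → sign +
step 4: pivot 1/5 → sign +
signature = (2, 3, 0)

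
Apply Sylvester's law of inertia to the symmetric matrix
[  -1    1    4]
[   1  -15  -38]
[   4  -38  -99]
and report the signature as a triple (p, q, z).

step 0: pivot -1 → sign −
step 1: pivot -14 → sign −
step 2: pivot -3/7 → sign −
signature = (0, 3, 0)

Answer: (0, 3, 0)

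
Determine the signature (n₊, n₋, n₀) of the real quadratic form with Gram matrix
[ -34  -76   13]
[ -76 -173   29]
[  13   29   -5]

Answer: (0, 3, 0)

Derivation:
step 0: pivot -34 → sign −
step 1: pivot -53/17 → sign −
step 2: pivot -3/106 → sign −
signature = (0, 3, 0)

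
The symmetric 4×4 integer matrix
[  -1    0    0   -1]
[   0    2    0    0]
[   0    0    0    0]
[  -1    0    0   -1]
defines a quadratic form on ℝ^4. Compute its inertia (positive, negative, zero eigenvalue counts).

step 0: pivot -1 → sign −
step 1: pivot 2 → sign +
step 2: row/col 2 already zero → sign 0
step 3: row/col 3 already zero → sign 0
signature = (1, 1, 2)

Answer: (1, 1, 2)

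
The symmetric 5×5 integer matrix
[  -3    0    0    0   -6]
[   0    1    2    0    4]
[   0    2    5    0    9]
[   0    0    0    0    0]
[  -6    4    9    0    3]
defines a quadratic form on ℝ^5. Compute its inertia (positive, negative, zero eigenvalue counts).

Answer: (2, 2, 1)

Derivation:
step 0: pivot -3 → sign −
step 1: pivot 1 → sign +
step 2: pivot 1 → sign +
step 3: pivot -2 → sign −
step 4: row/col 4 already zero → sign 0
signature = (2, 2, 1)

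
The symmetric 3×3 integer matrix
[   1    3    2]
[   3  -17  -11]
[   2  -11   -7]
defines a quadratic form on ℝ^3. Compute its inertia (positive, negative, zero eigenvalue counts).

step 0: pivot 1 → sign +
step 1: pivot -26 → sign −
step 2: pivot 3/26 → sign +
signature = (2, 1, 0)

Answer: (2, 1, 0)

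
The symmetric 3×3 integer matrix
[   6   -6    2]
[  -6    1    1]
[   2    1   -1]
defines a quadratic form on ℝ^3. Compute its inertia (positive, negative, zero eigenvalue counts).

Answer: (2, 1, 0)

Derivation:
step 0: pivot 6 → sign +
step 1: pivot -5 → sign −
step 2: pivot 2/15 → sign +
signature = (2, 1, 0)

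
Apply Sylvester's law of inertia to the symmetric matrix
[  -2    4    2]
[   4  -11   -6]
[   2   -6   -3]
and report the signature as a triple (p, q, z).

Answer: (1, 2, 0)

Derivation:
step 0: pivot -2 → sign −
step 1: pivot -3 → sign −
step 2: pivot 1/3 → sign +
signature = (1, 2, 0)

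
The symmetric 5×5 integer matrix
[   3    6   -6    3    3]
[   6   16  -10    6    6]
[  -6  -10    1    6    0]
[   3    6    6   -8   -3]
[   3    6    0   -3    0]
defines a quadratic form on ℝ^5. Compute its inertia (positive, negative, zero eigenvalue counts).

Answer: (3, 1, 1)

Derivation:
step 0: pivot 3 → sign +
step 1: pivot 4 → sign +
step 2: pivot -12 → sign −
step 3: pivot 1 → sign +
step 4: row/col 4 already zero → sign 0
signature = (3, 1, 1)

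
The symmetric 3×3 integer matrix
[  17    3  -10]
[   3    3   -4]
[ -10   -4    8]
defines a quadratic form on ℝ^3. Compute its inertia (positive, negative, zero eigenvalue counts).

step 0: pivot 17 → sign +
step 1: pivot 42/17 → sign +
step 2: pivot 2/21 → sign +
signature = (3, 0, 0)

Answer: (3, 0, 0)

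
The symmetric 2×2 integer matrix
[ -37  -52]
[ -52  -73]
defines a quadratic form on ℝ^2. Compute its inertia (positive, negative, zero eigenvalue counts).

Answer: (1, 1, 0)

Derivation:
step 0: pivot -37 → sign −
step 1: pivot 3/37 → sign +
signature = (1, 1, 0)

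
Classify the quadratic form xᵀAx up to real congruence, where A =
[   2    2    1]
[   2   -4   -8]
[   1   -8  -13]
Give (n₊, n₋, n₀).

Answer: (1, 1, 1)

Derivation:
step 0: pivot 2 → sign +
step 1: pivot -6 → sign −
step 2: row/col 2 already zero → sign 0
signature = (1, 1, 1)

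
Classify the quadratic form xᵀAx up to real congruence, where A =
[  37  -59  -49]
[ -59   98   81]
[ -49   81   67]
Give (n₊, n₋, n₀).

Answer: (3, 0, 0)

Derivation:
step 0: pivot 37 → sign +
step 1: pivot 145/37 → sign +
step 2: pivot 2/145 → sign +
signature = (3, 0, 0)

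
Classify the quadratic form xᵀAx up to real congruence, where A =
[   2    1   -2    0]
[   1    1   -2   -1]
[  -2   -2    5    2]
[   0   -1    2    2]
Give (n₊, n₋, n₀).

Answer: (3, 0, 1)

Derivation:
step 0: pivot 2 → sign +
step 1: pivot 1/2 → sign +
step 2: pivot 1 → sign +
step 3: row/col 3 already zero → sign 0
signature = (3, 0, 1)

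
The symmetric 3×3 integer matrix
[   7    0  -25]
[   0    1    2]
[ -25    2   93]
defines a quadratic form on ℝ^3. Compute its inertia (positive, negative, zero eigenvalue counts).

Answer: (2, 1, 0)

Derivation:
step 0: pivot 7 → sign +
step 1: pivot 1 → sign +
step 2: pivot -2/7 → sign −
signature = (2, 1, 0)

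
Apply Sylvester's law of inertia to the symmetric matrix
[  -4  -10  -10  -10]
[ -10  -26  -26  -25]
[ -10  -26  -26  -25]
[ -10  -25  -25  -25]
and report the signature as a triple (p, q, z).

step 0: pivot -4 → sign −
step 1: pivot -1 → sign −
step 2: row/col 2 already zero → sign 0
step 3: row/col 3 already zero → sign 0
signature = (0, 2, 2)

Answer: (0, 2, 2)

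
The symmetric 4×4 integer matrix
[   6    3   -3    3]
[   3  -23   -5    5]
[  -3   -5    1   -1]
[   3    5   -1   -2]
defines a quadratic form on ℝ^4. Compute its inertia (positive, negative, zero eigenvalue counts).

Answer: (1, 2, 1)

Derivation:
step 0: pivot 6 → sign +
step 1: pivot -49/2 → sign −
step 2: pivot -3 → sign −
step 3: row/col 3 already zero → sign 0
signature = (1, 2, 1)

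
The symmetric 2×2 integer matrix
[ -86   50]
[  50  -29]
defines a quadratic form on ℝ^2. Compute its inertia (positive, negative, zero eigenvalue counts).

Answer: (1, 1, 0)

Derivation:
step 0: pivot -86 → sign −
step 1: pivot 3/43 → sign +
signature = (1, 1, 0)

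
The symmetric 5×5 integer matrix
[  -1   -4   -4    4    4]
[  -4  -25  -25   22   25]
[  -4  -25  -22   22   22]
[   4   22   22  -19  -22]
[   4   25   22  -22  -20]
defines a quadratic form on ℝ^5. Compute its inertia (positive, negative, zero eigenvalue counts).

step 0: pivot -1 → sign −
step 1: pivot -9 → sign −
step 2: pivot 3 → sign +
step 3: pivot 1 → sign +
step 4: pivot 2 → sign +
signature = (3, 2, 0)

Answer: (3, 2, 0)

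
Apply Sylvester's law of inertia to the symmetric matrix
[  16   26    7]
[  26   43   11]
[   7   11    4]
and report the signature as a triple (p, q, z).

Answer: (3, 0, 0)

Derivation:
step 0: pivot 16 → sign +
step 1: pivot 3/4 → sign +
step 2: pivot 3/4 → sign +
signature = (3, 0, 0)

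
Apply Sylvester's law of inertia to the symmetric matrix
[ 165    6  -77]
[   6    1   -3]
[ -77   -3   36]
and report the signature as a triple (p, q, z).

Answer: (3, 0, 0)

Derivation:
step 0: pivot 165 → sign +
step 1: pivot 43/55 → sign +
step 2: pivot 2/129 → sign +
signature = (3, 0, 0)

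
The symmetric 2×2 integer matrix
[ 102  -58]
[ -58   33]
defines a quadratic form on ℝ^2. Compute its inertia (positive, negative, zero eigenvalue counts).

Answer: (2, 0, 0)

Derivation:
step 0: pivot 102 → sign +
step 1: pivot 1/51 → sign +
signature = (2, 0, 0)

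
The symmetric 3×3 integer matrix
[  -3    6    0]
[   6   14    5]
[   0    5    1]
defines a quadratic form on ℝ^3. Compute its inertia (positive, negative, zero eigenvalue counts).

step 0: pivot -3 → sign −
step 1: pivot 26 → sign +
step 2: pivot 1/26 → sign +
signature = (2, 1, 0)

Answer: (2, 1, 0)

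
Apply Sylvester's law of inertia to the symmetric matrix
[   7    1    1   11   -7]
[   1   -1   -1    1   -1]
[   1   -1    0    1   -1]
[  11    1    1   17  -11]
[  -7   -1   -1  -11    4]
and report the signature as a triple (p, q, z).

step 0: pivot 7 → sign +
step 1: pivot -8/7 → sign −
step 2: pivot 1 → sign +
step 3: pivot -3 → sign −
step 4: row/col 4 already zero → sign 0
signature = (2, 2, 1)

Answer: (2, 2, 1)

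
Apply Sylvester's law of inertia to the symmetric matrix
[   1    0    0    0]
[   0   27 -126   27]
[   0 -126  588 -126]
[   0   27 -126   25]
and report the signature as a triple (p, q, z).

step 0: pivot 1 → sign +
step 1: pivot 27 → sign +
step 2: pivot -2 → sign −
step 3: row/col 3 already zero → sign 0
signature = (2, 1, 1)

Answer: (2, 1, 1)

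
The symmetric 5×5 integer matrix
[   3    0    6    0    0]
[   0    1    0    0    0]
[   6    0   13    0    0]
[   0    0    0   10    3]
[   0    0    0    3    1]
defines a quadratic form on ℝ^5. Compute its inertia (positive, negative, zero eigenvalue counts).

Answer: (5, 0, 0)

Derivation:
step 0: pivot 3 → sign +
step 1: pivot 1 → sign +
step 2: pivot 1 → sign +
step 3: pivot 10 → sign +
step 4: pivot 1/10 → sign +
signature = (5, 0, 0)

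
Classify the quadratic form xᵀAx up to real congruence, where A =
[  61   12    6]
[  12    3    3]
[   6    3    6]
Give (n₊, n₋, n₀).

step 0: pivot 61 → sign +
step 1: pivot 39/61 → sign +
step 2: pivot 3/13 → sign +
signature = (3, 0, 0)

Answer: (3, 0, 0)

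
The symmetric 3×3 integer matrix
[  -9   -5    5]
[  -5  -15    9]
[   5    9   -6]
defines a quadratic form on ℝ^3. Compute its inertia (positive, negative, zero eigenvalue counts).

step 0: pivot -9 → sign −
step 1: pivot -110/9 → sign −
step 2: pivot -3/55 → sign −
signature = (0, 3, 0)

Answer: (0, 3, 0)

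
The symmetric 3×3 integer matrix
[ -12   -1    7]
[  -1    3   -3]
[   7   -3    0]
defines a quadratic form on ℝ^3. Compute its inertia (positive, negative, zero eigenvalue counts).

step 0: pivot -12 → sign −
step 1: pivot 37/12 → sign +
step 2: pivot -3/37 → sign −
signature = (1, 2, 0)

Answer: (1, 2, 0)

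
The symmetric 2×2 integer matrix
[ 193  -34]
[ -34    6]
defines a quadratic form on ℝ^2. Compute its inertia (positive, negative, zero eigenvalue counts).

Answer: (2, 0, 0)

Derivation:
step 0: pivot 193 → sign +
step 1: pivot 2/193 → sign +
signature = (2, 0, 0)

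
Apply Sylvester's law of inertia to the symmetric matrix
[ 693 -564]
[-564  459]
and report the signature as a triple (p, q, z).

step 0: pivot 693 → sign +
step 1: pivot -1/77 → sign −
signature = (1, 1, 0)

Answer: (1, 1, 0)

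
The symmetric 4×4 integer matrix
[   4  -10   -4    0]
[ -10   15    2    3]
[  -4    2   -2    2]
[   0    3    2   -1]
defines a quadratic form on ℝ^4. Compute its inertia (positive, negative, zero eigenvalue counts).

Answer: (2, 2, 0)

Derivation:
step 0: pivot 4 → sign +
step 1: pivot -10 → sign −
step 2: pivot 2/5 → sign +
step 3: pivot -1/2 → sign −
signature = (2, 2, 0)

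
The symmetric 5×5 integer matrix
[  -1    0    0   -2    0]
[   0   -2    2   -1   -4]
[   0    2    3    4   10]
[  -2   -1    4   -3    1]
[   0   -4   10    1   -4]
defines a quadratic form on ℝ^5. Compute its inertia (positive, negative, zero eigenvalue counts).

step 0: pivot -1 → sign −
step 1: pivot -2 → sign −
step 2: pivot 5 → sign +
step 3: pivot -3/10 → sign −
step 4: pivot -2 → sign −
signature = (1, 4, 0)

Answer: (1, 4, 0)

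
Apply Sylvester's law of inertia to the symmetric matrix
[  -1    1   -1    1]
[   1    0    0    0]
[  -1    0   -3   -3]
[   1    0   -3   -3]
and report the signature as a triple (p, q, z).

step 0: pivot -1 → sign −
step 1: pivot 1 → sign +
step 2: pivot -3 → sign −
step 3: row/col 3 already zero → sign 0
signature = (1, 2, 1)

Answer: (1, 2, 1)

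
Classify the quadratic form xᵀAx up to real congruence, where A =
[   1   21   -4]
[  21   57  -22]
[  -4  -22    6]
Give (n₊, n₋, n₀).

step 0: pivot 1 → sign +
step 1: pivot -384 → sign −
step 2: pivot 1/96 → sign +
signature = (2, 1, 0)

Answer: (2, 1, 0)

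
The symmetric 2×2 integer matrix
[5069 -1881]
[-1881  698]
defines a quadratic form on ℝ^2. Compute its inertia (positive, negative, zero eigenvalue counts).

step 0: pivot 5069 → sign +
step 1: pivot 1/5069 → sign +
signature = (2, 0, 0)

Answer: (2, 0, 0)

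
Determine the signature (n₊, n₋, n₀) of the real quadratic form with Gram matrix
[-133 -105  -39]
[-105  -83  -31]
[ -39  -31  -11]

step 0: pivot -133 → sign −
step 1: pivot -2/19 → sign −
step 2: pivot 6/7 → sign +
signature = (1, 2, 0)

Answer: (1, 2, 0)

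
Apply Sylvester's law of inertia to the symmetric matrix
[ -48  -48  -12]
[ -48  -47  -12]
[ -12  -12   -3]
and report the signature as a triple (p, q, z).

Answer: (1, 1, 1)

Derivation:
step 0: pivot -48 → sign −
step 1: pivot 1 → sign +
step 2: row/col 2 already zero → sign 0
signature = (1, 1, 1)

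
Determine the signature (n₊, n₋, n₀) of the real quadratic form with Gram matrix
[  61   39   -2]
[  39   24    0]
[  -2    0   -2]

step 0: pivot 61 → sign +
step 1: pivot -57/61 → sign −
step 2: pivot -6/19 → sign −
signature = (1, 2, 0)

Answer: (1, 2, 0)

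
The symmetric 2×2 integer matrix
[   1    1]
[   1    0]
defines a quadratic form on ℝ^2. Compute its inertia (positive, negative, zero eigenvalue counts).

Answer: (1, 1, 0)

Derivation:
step 0: pivot 1 → sign +
step 1: pivot -1 → sign −
signature = (1, 1, 0)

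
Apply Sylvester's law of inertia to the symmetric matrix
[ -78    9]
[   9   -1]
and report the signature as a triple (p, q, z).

step 0: pivot -78 → sign −
step 1: pivot 1/26 → sign +
signature = (1, 1, 0)

Answer: (1, 1, 0)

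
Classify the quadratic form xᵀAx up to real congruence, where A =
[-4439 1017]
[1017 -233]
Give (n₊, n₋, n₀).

step 0: pivot -4439 → sign −
step 1: pivot 2/4439 → sign +
signature = (1, 1, 0)

Answer: (1, 1, 0)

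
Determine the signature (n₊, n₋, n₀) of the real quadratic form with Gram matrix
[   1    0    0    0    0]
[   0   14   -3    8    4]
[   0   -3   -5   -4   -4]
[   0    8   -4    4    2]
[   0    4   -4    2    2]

Answer: (3, 2, 0)

Derivation:
step 0: pivot 1 → sign +
step 1: pivot 14 → sign +
step 2: pivot -79/14 → sign −
step 3: pivot 28/79 → sign +
step 4: pivot -1/7 → sign −
signature = (3, 2, 0)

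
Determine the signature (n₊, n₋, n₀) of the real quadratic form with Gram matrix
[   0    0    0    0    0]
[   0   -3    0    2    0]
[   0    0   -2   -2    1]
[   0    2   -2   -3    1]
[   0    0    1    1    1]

step 0: pivot -3 → sign −
step 1: pivot -2 → sign −
step 2: pivot 1/3 → sign +
step 3: pivot 3/2 → sign +
step 4: row/col 4 already zero → sign 0
signature = (2, 2, 1)

Answer: (2, 2, 1)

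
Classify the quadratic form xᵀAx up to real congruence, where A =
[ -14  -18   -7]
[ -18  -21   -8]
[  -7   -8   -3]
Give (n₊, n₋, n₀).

step 0: pivot -14 → sign −
step 1: pivot 15/7 → sign +
step 2: pivot 1/30 → sign +
signature = (2, 1, 0)

Answer: (2, 1, 0)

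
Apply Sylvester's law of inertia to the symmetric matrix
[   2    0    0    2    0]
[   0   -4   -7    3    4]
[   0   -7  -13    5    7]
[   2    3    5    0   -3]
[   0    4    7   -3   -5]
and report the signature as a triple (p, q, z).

step 0: pivot 2 → sign +
step 1: pivot -4 → sign −
step 2: pivot -3/4 → sign −
step 3: pivot 1/3 → sign +
step 4: pivot -1 → sign −
signature = (2, 3, 0)

Answer: (2, 3, 0)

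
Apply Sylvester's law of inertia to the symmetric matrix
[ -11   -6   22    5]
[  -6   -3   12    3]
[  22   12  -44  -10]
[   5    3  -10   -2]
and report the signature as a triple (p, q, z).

step 0: pivot -11 → sign −
step 1: pivot 3/11 → sign +
step 2: row/col 2 already zero → sign 0
step 3: row/col 3 already zero → sign 0
signature = (1, 1, 2)

Answer: (1, 1, 2)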